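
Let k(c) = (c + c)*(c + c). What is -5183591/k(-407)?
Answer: -5183591/662596 ≈ -7.8232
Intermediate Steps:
k(c) = 4*c² (k(c) = (2*c)*(2*c) = 4*c²)
-5183591/k(-407) = -5183591/(4*(-407)²) = -5183591/(4*165649) = -5183591/662596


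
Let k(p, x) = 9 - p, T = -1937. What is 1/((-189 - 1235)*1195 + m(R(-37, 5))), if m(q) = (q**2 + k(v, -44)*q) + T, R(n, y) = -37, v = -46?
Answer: -1/1704283 ≈ -5.8676e-7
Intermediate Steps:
m(q) = -1937 + q**2 + 55*q (m(q) = (q**2 + (9 - 1*(-46))*q) - 1937 = (q**2 + (9 + 46)*q) - 1937 = (q**2 + 55*q) - 1937 = -1937 + q**2 + 55*q)
1/((-189 - 1235)*1195 + m(R(-37, 5))) = 1/((-189 - 1235)*1195 + (-1937 + (-37)**2 + 55*(-37))) = 1/(-1424*1195 + (-1937 + 1369 - 2035)) = 1/(-1701680 - 2603) = 1/(-1704283) = -1/1704283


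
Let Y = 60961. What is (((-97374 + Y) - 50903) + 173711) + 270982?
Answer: 357377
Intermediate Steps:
(((-97374 + Y) - 50903) + 173711) + 270982 = (((-97374 + 60961) - 50903) + 173711) + 270982 = ((-36413 - 50903) + 173711) + 270982 = (-87316 + 173711) + 270982 = 86395 + 270982 = 357377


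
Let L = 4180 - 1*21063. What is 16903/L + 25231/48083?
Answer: -386771976/811785289 ≈ -0.47645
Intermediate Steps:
L = -16883 (L = 4180 - 21063 = -16883)
16903/L + 25231/48083 = 16903/(-16883) + 25231/48083 = 16903*(-1/16883) + 25231*(1/48083) = -16903/16883 + 25231/48083 = -386771976/811785289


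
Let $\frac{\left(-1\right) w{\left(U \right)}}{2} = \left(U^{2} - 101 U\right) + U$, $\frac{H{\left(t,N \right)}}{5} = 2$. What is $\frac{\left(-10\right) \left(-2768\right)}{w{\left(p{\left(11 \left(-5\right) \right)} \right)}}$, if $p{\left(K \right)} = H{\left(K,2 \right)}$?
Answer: $\frac{692}{45} \approx 15.378$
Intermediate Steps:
$H{\left(t,N \right)} = 10$ ($H{\left(t,N \right)} = 5 \cdot 2 = 10$)
$p{\left(K \right)} = 10$
$w{\left(U \right)} = - 2 U^{2} + 200 U$ ($w{\left(U \right)} = - 2 \left(\left(U^{2} - 101 U\right) + U\right) = - 2 \left(U^{2} - 100 U\right) = - 2 U^{2} + 200 U$)
$\frac{\left(-10\right) \left(-2768\right)}{w{\left(p{\left(11 \left(-5\right) \right)} \right)}} = \frac{\left(-10\right) \left(-2768\right)}{2 \cdot 10 \left(100 - 10\right)} = \frac{27680}{2 \cdot 10 \left(100 - 10\right)} = \frac{27680}{2 \cdot 10 \cdot 90} = \frac{27680}{1800} = 27680 \cdot \frac{1}{1800} = \frac{692}{45}$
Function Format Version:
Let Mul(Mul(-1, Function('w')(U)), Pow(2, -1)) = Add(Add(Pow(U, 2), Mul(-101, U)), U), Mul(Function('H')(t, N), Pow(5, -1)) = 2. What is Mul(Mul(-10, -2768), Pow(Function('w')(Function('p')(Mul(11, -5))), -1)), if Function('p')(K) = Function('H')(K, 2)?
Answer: Rational(692, 45) ≈ 15.378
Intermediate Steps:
Function('H')(t, N) = 10 (Function('H')(t, N) = Mul(5, 2) = 10)
Function('p')(K) = 10
Function('w')(U) = Add(Mul(-2, Pow(U, 2)), Mul(200, U)) (Function('w')(U) = Mul(-2, Add(Add(Pow(U, 2), Mul(-101, U)), U)) = Mul(-2, Add(Pow(U, 2), Mul(-100, U))) = Add(Mul(-2, Pow(U, 2)), Mul(200, U)))
Mul(Mul(-10, -2768), Pow(Function('w')(Function('p')(Mul(11, -5))), -1)) = Mul(Mul(-10, -2768), Pow(Mul(2, 10, Add(100, Mul(-1, 10))), -1)) = Mul(27680, Pow(Mul(2, 10, Add(100, -10)), -1)) = Mul(27680, Pow(Mul(2, 10, 90), -1)) = Mul(27680, Pow(1800, -1)) = Mul(27680, Rational(1, 1800)) = Rational(692, 45)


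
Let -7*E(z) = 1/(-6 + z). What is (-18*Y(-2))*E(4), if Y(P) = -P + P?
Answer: 0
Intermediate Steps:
Y(P) = 0
E(z) = -1/(7*(-6 + z))
(-18*Y(-2))*E(4) = (-18*0)*(-1/(-42 + 7*4)) = 0*(-1/(-42 + 28)) = 0*(-1/(-14)) = 0*(-1*(-1/14)) = 0*(1/14) = 0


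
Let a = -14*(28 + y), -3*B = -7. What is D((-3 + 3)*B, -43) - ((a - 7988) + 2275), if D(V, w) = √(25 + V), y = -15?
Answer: 5900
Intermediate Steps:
B = 7/3 (B = -⅓*(-7) = 7/3 ≈ 2.3333)
a = -182 (a = -14*(28 - 15) = -14*13 = -182)
D((-3 + 3)*B, -43) - ((a - 7988) + 2275) = √(25 + (-3 + 3)*(7/3)) - ((-182 - 7988) + 2275) = √(25 + 0*(7/3)) - (-8170 + 2275) = √(25 + 0) - 1*(-5895) = √25 + 5895 = 5 + 5895 = 5900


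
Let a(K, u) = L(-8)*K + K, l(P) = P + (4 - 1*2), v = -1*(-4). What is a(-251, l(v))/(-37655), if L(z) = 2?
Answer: 753/37655 ≈ 0.019997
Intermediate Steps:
v = 4
l(P) = 2 + P (l(P) = P + (4 - 2) = P + 2 = 2 + P)
a(K, u) = 3*K (a(K, u) = 2*K + K = 3*K)
a(-251, l(v))/(-37655) = (3*(-251))/(-37655) = -753*(-1/37655) = 753/37655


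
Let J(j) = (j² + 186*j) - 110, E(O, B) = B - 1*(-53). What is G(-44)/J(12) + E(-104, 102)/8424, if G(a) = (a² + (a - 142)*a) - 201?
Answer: 41954443/9544392 ≈ 4.3957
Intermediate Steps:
E(O, B) = 53 + B (E(O, B) = B + 53 = 53 + B)
J(j) = -110 + j² + 186*j
G(a) = -201 + a² + a*(-142 + a) (G(a) = (a² + (-142 + a)*a) - 201 = (a² + a*(-142 + a)) - 201 = -201 + a² + a*(-142 + a))
G(-44)/J(12) + E(-104, 102)/8424 = (-201 - 142*(-44) + 2*(-44)²)/(-110 + 12² + 186*12) + (53 + 102)/8424 = (-201 + 6248 + 2*1936)/(-110 + 144 + 2232) + 155*(1/8424) = (-201 + 6248 + 3872)/2266 + 155/8424 = 9919*(1/2266) + 155/8424 = 9919/2266 + 155/8424 = 41954443/9544392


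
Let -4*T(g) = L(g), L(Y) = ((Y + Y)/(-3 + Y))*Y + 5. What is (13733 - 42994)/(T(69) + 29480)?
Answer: -643742/647739 ≈ -0.99383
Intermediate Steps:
L(Y) = 5 + 2*Y**2/(-3 + Y) (L(Y) = ((2*Y)/(-3 + Y))*Y + 5 = (2*Y/(-3 + Y))*Y + 5 = 2*Y**2/(-3 + Y) + 5 = 5 + 2*Y**2/(-3 + Y))
T(g) = -(-15 + 2*g**2 + 5*g)/(4*(-3 + g))
(13733 - 42994)/(T(69) + 29480) = (13733 - 42994)/((15 - 5*69 - 2*69**2)/(4*(-3 + 69)) + 29480) = -29261/((1/4)*(15 - 345 - 2*4761)/66 + 29480) = -29261/((1/4)*(1/66)*(15 - 345 - 9522) + 29480) = -29261/((1/4)*(1/66)*(-9852) + 29480) = -29261/(-821/22 + 29480) = -29261/647739/22 = -29261*22/647739 = -643742/647739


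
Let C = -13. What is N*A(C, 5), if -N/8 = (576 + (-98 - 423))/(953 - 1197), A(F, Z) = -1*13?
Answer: -1430/61 ≈ -23.443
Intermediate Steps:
A(F, Z) = -13
N = 110/61 (N = -8*(576 + (-98 - 423))/(953 - 1197) = -8*(576 - 521)/(-244) = -440*(-1)/244 = -8*(-55/244) = 110/61 ≈ 1.8033)
N*A(C, 5) = (110/61)*(-13) = -1430/61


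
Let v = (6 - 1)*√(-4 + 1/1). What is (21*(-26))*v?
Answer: -2730*I*√3 ≈ -4728.5*I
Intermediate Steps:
v = 5*I*√3 (v = 5*√(-4 + 1) = 5*√(-3) = 5*(I*√3) = 5*I*√3 ≈ 8.6602*I)
(21*(-26))*v = (21*(-26))*(5*I*√3) = -2730*I*√3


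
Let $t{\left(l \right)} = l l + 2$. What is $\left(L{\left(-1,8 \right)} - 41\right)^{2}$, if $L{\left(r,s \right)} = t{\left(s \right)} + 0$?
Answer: $625$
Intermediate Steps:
$t{\left(l \right)} = 2 + l^{2}$ ($t{\left(l \right)} = l^{2} + 2 = 2 + l^{2}$)
$L{\left(r,s \right)} = 2 + s^{2}$ ($L{\left(r,s \right)} = \left(2 + s^{2}\right) + 0 = 2 + s^{2}$)
$\left(L{\left(-1,8 \right)} - 41\right)^{2} = \left(\left(2 + 8^{2}\right) - 41\right)^{2} = \left(\left(2 + 64\right) - 41\right)^{2} = \left(66 - 41\right)^{2} = 25^{2} = 625$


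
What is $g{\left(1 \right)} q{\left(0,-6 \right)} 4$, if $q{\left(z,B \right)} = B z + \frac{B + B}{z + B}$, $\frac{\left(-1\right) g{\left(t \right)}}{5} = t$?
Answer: $-40$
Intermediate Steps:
$g{\left(t \right)} = - 5 t$
$q{\left(z,B \right)} = B z + \frac{2 B}{B + z}$
$g{\left(1 \right)} q{\left(0,-6 \right)} 4 = \left(-5\right) 1 \left(- \frac{6 \left(2 + 0^{2} - 0\right)}{-6 + 0}\right) 4 = - 5 \left(- \frac{6 \left(2 + 0 + 0\right)}{-6}\right) 4 = - 5 \left(\left(-6\right) \left(- \frac{1}{6}\right) 2\right) 4 = \left(-5\right) 2 \cdot 4 = \left(-10\right) 4 = -40$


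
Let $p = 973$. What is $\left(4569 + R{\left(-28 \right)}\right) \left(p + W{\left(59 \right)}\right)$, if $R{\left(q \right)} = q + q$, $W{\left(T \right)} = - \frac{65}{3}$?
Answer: $\frac{12880102}{3} \approx 4.2934 \cdot 10^{6}$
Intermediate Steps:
$W{\left(T \right)} = - \frac{65}{3}$ ($W{\left(T \right)} = \left(-65\right) \frac{1}{3} = - \frac{65}{3}$)
$R{\left(q \right)} = 2 q$
$\left(4569 + R{\left(-28 \right)}\right) \left(p + W{\left(59 \right)}\right) = \left(4569 + 2 \left(-28\right)\right) \left(973 - \frac{65}{3}\right) = \left(4569 - 56\right) \frac{2854}{3} = 4513 \cdot \frac{2854}{3} = \frac{12880102}{3}$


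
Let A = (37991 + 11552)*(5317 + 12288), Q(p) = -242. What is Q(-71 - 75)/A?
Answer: -242/872204515 ≈ -2.7746e-7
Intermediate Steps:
A = 872204515 (A = 49543*17605 = 872204515)
Q(-71 - 75)/A = -242/872204515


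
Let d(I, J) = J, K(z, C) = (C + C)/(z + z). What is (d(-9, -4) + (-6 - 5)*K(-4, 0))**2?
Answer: 16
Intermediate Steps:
K(z, C) = C/z (K(z, C) = (2*C)/((2*z)) = (2*C)*(1/(2*z)) = C/z)
(d(-9, -4) + (-6 - 5)*K(-4, 0))**2 = (-4 + (-6 - 5)*(0/(-4)))**2 = (-4 - 0*(-1)/4)**2 = (-4 - 11*0)**2 = (-4 + 0)**2 = (-4)**2 = 16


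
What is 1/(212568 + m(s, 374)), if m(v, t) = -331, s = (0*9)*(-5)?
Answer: 1/212237 ≈ 4.7117e-6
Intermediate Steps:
s = 0 (s = 0*(-5) = 0)
1/(212568 + m(s, 374)) = 1/(212568 - 331) = 1/212237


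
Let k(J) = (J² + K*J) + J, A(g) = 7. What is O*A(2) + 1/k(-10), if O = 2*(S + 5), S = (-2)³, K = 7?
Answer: -839/20 ≈ -41.950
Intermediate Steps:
S = -8
k(J) = J² + 8*J (k(J) = (J² + 7*J) + J = J² + 8*J)
O = -6 (O = 2*(-8 + 5) = 2*(-3) = -6)
O*A(2) + 1/k(-10) = -6*7 + 1/(-10*(8 - 10)) = -42 + 1/(-10*(-2)) = -42 + 1/20 = -839/20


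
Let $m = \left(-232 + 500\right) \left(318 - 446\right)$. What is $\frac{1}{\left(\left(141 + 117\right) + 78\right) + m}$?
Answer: $- \frac{1}{33968} \approx -2.9439 \cdot 10^{-5}$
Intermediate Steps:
$m = -34304$ ($m = 268 \left(-128\right) = -34304$)
$\frac{1}{\left(\left(141 + 117\right) + 78\right) + m} = \frac{1}{\left(\left(141 + 117\right) + 78\right) - 34304} = \frac{1}{\left(258 + 78\right) - 34304} = \frac{1}{336 - 34304} = \frac{1}{-33968} = - \frac{1}{33968}$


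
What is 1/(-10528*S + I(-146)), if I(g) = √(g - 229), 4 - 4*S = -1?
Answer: -2632/34637195 - I*√15/34637195 ≈ -7.5988e-5 - 1.1182e-7*I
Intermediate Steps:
S = 5/4 (S = 1 - ¼*(-1) = 1 + ¼ = 5/4 ≈ 1.2500)
I(g) = √(-229 + g)
1/(-10528*S + I(-146)) = 1/(-10528*5/4 + √(-229 - 146)) = 1/(-13160 + √(-375)) = 1/(-13160 + 5*I*√15)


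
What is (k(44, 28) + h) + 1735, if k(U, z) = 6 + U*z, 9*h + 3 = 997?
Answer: 27751/9 ≈ 3083.4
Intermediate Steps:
h = 994/9 (h = -⅓ + (⅑)*997 = -⅓ + 997/9 = 994/9 ≈ 110.44)
(k(44, 28) + h) + 1735 = ((6 + 44*28) + 994/9) + 1735 = ((6 + 1232) + 994/9) + 1735 = (1238 + 994/9) + 1735 = 12136/9 + 1735 = 27751/9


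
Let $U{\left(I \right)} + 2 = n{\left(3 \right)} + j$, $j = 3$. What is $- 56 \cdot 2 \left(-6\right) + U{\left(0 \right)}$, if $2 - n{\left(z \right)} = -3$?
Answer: $678$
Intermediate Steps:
$n{\left(z \right)} = 5$ ($n{\left(z \right)} = 2 - -3 = 2 + 3 = 5$)
$U{\left(I \right)} = 6$ ($U{\left(I \right)} = -2 + \left(5 + 3\right) = -2 + 8 = 6$)
$- 56 \cdot 2 \left(-6\right) + U{\left(0 \right)} = - 56 \cdot 2 \left(-6\right) + 6 = \left(-56\right) \left(-12\right) + 6 = 672 + 6 = 678$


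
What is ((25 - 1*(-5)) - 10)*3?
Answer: 60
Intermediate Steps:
((25 - 1*(-5)) - 10)*3 = ((25 + 5) - 10)*3 = (30 - 10)*3 = 20*3 = 60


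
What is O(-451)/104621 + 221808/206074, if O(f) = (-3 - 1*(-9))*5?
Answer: 1055088954/979984907 ≈ 1.0766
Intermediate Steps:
O(f) = 30 (O(f) = (-3 + 9)*5 = 6*5 = 30)
O(-451)/104621 + 221808/206074 = 30/104621 + 221808/206074 = 30*(1/104621) + 221808*(1/206074) = 30/104621 + 110904/103037 = 1055088954/979984907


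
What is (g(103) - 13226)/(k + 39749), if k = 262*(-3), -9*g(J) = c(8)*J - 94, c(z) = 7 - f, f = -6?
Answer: -40093/116889 ≈ -0.34300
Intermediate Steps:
c(z) = 13 (c(z) = 7 - 1*(-6) = 7 + 6 = 13)
g(J) = 94/9 - 13*J/9 (g(J) = -(13*J - 94)/9 = -(-94 + 13*J)/9 = 94/9 - 13*J/9)
k = -786
(g(103) - 13226)/(k + 39749) = ((94/9 - 13/9*103) - 13226)/(-786 + 39749) = ((94/9 - 1339/9) - 13226)/38963 = (-415/3 - 13226)*(1/38963) = -40093/3*1/38963 = -40093/116889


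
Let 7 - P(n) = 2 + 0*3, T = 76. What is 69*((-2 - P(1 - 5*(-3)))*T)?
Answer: -36708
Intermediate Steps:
P(n) = 5 (P(n) = 7 - (2 + 0*3) = 7 - (2 + 0) = 7 - 1*2 = 7 - 2 = 5)
69*((-2 - P(1 - 5*(-3)))*T) = 69*((-2 - 1*5)*76) = 69*((-2 - 5)*76) = 69*(-7*76) = 69*(-532) = -36708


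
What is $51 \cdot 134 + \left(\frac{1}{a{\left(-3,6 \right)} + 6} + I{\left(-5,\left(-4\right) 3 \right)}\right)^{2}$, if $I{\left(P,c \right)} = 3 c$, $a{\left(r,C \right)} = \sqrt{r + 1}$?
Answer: $\frac{- 275989 i + 97488 \sqrt{2}}{2 \left(- 17 i + 6 \sqrt{2}\right)} \approx 8118.7 + 2.6678 i$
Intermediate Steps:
$a{\left(r,C \right)} = \sqrt{1 + r}$
$51 \cdot 134 + \left(\frac{1}{a{\left(-3,6 \right)} + 6} + I{\left(-5,\left(-4\right) 3 \right)}\right)^{2} = 51 \cdot 134 + \left(\frac{1}{\sqrt{1 - 3} + 6} + 3 \left(\left(-4\right) 3\right)\right)^{2} = 6834 + \left(\frac{1}{\sqrt{-2} + 6} + 3 \left(-12\right)\right)^{2} = 6834 + \left(\frac{1}{i \sqrt{2} + 6} - 36\right)^{2} = 6834 + \left(\frac{1}{6 + i \sqrt{2}} - 36\right)^{2} = 6834 + \left(-36 + \frac{1}{6 + i \sqrt{2}}\right)^{2}$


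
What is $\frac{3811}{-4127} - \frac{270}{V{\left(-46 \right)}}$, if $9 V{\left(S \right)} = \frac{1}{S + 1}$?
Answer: $\frac{451283639}{4127} \approx 1.0935 \cdot 10^{5}$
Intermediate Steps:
$V{\left(S \right)} = \frac{1}{9 \left(1 + S\right)}$ ($V{\left(S \right)} = \frac{1}{9 \left(S + 1\right)} = \frac{1}{9 \left(1 + S\right)}$)
$\frac{3811}{-4127} - \frac{270}{V{\left(-46 \right)}} = \frac{3811}{-4127} - \frac{270}{\frac{1}{9} \frac{1}{1 - 46}} = 3811 \left(- \frac{1}{4127}\right) - \frac{270}{\frac{1}{9} \frac{1}{-45}} = - \frac{3811}{4127} - \frac{270}{\frac{1}{9} \left(- \frac{1}{45}\right)} = - \frac{3811}{4127} - \frac{270}{- \frac{1}{405}} = - \frac{3811}{4127} - -109350 = - \frac{3811}{4127} + 109350 = \frac{451283639}{4127}$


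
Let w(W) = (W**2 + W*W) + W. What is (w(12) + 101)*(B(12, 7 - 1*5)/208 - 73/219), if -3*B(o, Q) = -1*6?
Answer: -40501/312 ≈ -129.81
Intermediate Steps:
B(o, Q) = 2 (B(o, Q) = -(-1)*6/3 = -1/3*(-6) = 2)
w(W) = W + 2*W**2 (w(W) = (W**2 + W**2) + W = 2*W**2 + W = W + 2*W**2)
(w(12) + 101)*(B(12, 7 - 1*5)/208 - 73/219) = (12*(1 + 2*12) + 101)*(2/208 - 73/219) = (12*(1 + 24) + 101)*(2*(1/208) - 73*1/219) = (12*25 + 101)*(1/104 - 1/3) = (300 + 101)*(-101/312) = 401*(-101/312) = -40501/312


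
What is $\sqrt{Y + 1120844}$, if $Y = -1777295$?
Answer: $3 i \sqrt{72939} \approx 810.22 i$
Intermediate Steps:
$\sqrt{Y + 1120844} = \sqrt{-1777295 + 1120844} = \sqrt{-656451} = 3 i \sqrt{72939}$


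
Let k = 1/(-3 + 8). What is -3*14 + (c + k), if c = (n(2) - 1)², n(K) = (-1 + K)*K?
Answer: -204/5 ≈ -40.800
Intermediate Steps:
n(K) = K*(-1 + K)
c = 1 (c = (2*(-1 + 2) - 1)² = (2*1 - 1)² = (2 - 1)² = 1² = 1)
k = ⅕ (k = 1/5 = ⅕ ≈ 0.20000)
-3*14 + (c + k) = -3*14 + (1 + ⅕) = -42 + 6/5 = -204/5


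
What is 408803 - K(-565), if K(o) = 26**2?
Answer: 408127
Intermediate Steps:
K(o) = 676
408803 - K(-565) = 408803 - 1*676 = 408803 - 676 = 408127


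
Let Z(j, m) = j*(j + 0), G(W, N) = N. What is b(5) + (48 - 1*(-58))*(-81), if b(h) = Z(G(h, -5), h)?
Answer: -8561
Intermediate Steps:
Z(j, m) = j² (Z(j, m) = j*j = j²)
b(h) = 25 (b(h) = (-5)² = 25)
b(5) + (48 - 1*(-58))*(-81) = 25 + (48 - 1*(-58))*(-81) = 25 + (48 + 58)*(-81) = 25 + 106*(-81) = 25 - 8586 = -8561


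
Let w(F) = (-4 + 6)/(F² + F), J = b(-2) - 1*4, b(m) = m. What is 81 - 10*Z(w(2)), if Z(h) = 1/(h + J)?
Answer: 1407/17 ≈ 82.765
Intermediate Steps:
J = -6 (J = -2 - 1*4 = -2 - 4 = -6)
w(F) = 2/(F + F²)
Z(h) = 1/(-6 + h) (Z(h) = 1/(h - 6) = 1/(-6 + h))
81 - 10*Z(w(2)) = 81 - 10/(-6 + 2/(2*(1 + 2))) = 81 - 10/(-6 + 2*(½)/3) = 81 - 10/(-6 + 2*(½)*(⅓)) = 81 - 10/(-6 + ⅓) = 81 - 10/(-17/3) = 81 - 10*(-3/17) = 81 + 30/17 = 1407/17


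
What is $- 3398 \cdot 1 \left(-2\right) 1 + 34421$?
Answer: $41217$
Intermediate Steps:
$- 3398 \cdot 1 \left(-2\right) 1 + 34421 = - 3398 \left(\left(-2\right) 1\right) + 34421 = \left(-3398\right) \left(-2\right) + 34421 = 6796 + 34421 = 41217$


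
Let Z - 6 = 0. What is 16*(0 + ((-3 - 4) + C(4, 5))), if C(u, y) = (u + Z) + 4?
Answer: 112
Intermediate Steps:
Z = 6 (Z = 6 + 0 = 6)
C(u, y) = 10 + u (C(u, y) = (u + 6) + 4 = (6 + u) + 4 = 10 + u)
16*(0 + ((-3 - 4) + C(4, 5))) = 16*(0 + ((-3 - 4) + (10 + 4))) = 16*(0 + (-7 + 14)) = 16*(0 + 7) = 16*7 = 112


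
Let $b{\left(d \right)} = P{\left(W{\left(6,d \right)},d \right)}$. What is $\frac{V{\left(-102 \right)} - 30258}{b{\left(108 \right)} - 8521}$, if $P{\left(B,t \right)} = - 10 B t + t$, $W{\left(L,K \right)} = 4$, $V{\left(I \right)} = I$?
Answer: $\frac{30360}{12733} \approx 2.3844$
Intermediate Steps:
$P{\left(B,t \right)} = t - 10 B t$ ($P{\left(B,t \right)} = - 10 B t + t = t - 10 B t$)
$b{\left(d \right)} = - 39 d$ ($b{\left(d \right)} = d \left(1 - 40\right) = d \left(-39\right) = - 39 d$)
$\frac{V{\left(-102 \right)} - 30258}{b{\left(108 \right)} - 8521} = \frac{-102 - 30258}{\left(-39\right) 108 - 8521} = - \frac{30360}{-4212 - 8521} = - \frac{30360}{-12733} = \left(-30360\right) \left(- \frac{1}{12733}\right) = \frac{30360}{12733}$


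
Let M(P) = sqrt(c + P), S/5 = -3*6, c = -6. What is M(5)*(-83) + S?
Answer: -90 - 83*I ≈ -90.0 - 83.0*I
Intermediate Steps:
S = -90 (S = 5*(-3*6) = 5*(-18) = -90)
M(P) = sqrt(-6 + P)
M(5)*(-83) + S = sqrt(-6 + 5)*(-83) - 90 = sqrt(-1)*(-83) - 90 = I*(-83) - 90 = -83*I - 90 = -90 - 83*I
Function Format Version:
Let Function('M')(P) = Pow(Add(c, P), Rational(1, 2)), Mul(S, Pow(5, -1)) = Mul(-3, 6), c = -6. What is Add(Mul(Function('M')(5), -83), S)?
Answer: Add(-90, Mul(-83, I)) ≈ Add(-90.000, Mul(-83.000, I))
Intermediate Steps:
S = -90 (S = Mul(5, Mul(-3, 6)) = Mul(5, -18) = -90)
Function('M')(P) = Pow(Add(-6, P), Rational(1, 2))
Add(Mul(Function('M')(5), -83), S) = Add(Mul(Pow(Add(-6, 5), Rational(1, 2)), -83), -90) = Add(Mul(Pow(-1, Rational(1, 2)), -83), -90) = Add(Mul(I, -83), -90) = Add(Mul(-83, I), -90) = Add(-90, Mul(-83, I))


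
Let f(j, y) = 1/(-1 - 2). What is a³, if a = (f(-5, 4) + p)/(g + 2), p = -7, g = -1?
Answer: -10648/27 ≈ -394.37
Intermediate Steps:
f(j, y) = -⅓ (f(j, y) = 1/(-3) = -⅓)
a = -22/3 (a = (-⅓ - 7)/(-1 + 2) = -22/3/1 = -22/3*1 = -22/3 ≈ -7.3333)
a³ = (-22/3)³ = -10648/27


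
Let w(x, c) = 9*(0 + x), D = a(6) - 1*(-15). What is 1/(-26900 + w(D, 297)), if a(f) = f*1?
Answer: -1/26711 ≈ -3.7438e-5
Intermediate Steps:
a(f) = f
D = 21 (D = 6 - 1*(-15) = 6 + 15 = 21)
w(x, c) = 9*x
1/(-26900 + w(D, 297)) = 1/(-26900 + 9*21) = 1/(-26900 + 189) = 1/(-26711) = -1/26711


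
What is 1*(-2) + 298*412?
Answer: 122774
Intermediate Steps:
1*(-2) + 298*412 = -2 + 122776 = 122774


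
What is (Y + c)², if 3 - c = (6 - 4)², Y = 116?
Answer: 13225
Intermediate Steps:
c = -1 (c = 3 - (6 - 4)² = 3 - 1*2² = 3 - 1*4 = 3 - 4 = -1)
(Y + c)² = (116 - 1)² = 115² = 13225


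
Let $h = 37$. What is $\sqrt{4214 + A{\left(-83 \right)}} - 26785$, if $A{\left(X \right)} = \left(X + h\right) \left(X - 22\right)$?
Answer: $-26785 + 2 \sqrt{2261} \approx -26690.0$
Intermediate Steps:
$A{\left(X \right)} = \left(-22 + X\right) \left(37 + X\right)$ ($A{\left(X \right)} = \left(X + 37\right) \left(X - 22\right) = \left(37 + X\right) \left(-22 + X\right) = \left(-22 + X\right) \left(37 + X\right)$)
$\sqrt{4214 + A{\left(-83 \right)}} - 26785 = \sqrt{4214 + \left(-814 + \left(-83\right)^{2} + 15 \left(-83\right)\right)} - 26785 = \sqrt{4214 - -4830} - 26785 = \sqrt{4214 + 4830} - 26785 = \sqrt{9044} - 26785 = 2 \sqrt{2261} - 26785 = -26785 + 2 \sqrt{2261}$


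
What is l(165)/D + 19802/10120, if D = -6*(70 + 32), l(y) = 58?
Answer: 1441483/774180 ≈ 1.8619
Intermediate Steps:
D = -612 (D = -6*102 = -612)
l(165)/D + 19802/10120 = 58/(-612) + 19802/10120 = 58*(-1/612) + 19802*(1/10120) = -29/306 + 9901/5060 = 1441483/774180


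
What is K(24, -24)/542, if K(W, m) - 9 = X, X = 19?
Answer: 14/271 ≈ 0.051661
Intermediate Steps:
K(W, m) = 28 (K(W, m) = 9 + 19 = 28)
K(24, -24)/542 = 28/542 = 28*(1/542) = 14/271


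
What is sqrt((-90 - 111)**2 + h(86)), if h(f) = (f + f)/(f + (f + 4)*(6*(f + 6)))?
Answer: sqrt(25014834339227)/24883 ≈ 201.00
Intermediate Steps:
h(f) = 2*f/(f + (4 + f)*(36 + 6*f)) (h(f) = (2*f)/(f + (4 + f)*(6*(6 + f))) = (2*f)/(f + (4 + f)*(36 + 6*f)) = 2*f/(f + (4 + f)*(36 + 6*f)))
sqrt((-90 - 111)**2 + h(86)) = sqrt((-90 - 111)**2 + 2*86/(144 + 6*86**2 + 61*86)) = sqrt((-201)**2 + 2*86/(144 + 6*7396 + 5246)) = sqrt(40401 + 2*86/(144 + 44376 + 5246)) = sqrt(40401 + 2*86/49766) = sqrt(40401 + 2*86*(1/49766)) = sqrt(40401 + 86/24883) = sqrt(1005298169/24883) = sqrt(25014834339227)/24883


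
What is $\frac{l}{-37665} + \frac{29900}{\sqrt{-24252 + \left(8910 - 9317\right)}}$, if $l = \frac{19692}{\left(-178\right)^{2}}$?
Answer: $- \frac{547}{33149385} - \frac{29900 i \sqrt{24659}}{24659} \approx -1.6501 \cdot 10^{-5} - 190.41 i$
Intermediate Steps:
$l = \frac{4923}{7921}$ ($l = \frac{19692}{31684} = 19692 \cdot \frac{1}{31684} = \frac{4923}{7921} \approx 0.62151$)
$\frac{l}{-37665} + \frac{29900}{\sqrt{-24252 + \left(8910 - 9317\right)}} = \frac{4923}{7921 \left(-37665\right)} + \frac{29900}{\sqrt{-24252 + \left(8910 - 9317\right)}} = \frac{4923}{7921} \left(- \frac{1}{37665}\right) + \frac{29900}{\sqrt{-24252 - 407}} = - \frac{547}{33149385} + \frac{29900}{\sqrt{-24659}} = - \frac{547}{33149385} + \frac{29900}{i \sqrt{24659}} = - \frac{547}{33149385} + 29900 \left(- \frac{i \sqrt{24659}}{24659}\right) = - \frac{547}{33149385} - \frac{29900 i \sqrt{24659}}{24659}$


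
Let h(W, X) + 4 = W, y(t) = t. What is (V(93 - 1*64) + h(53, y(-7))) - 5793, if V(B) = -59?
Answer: -5803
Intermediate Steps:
h(W, X) = -4 + W
(V(93 - 1*64) + h(53, y(-7))) - 5793 = (-59 + (-4 + 53)) - 5793 = (-59 + 49) - 5793 = -10 - 5793 = -5803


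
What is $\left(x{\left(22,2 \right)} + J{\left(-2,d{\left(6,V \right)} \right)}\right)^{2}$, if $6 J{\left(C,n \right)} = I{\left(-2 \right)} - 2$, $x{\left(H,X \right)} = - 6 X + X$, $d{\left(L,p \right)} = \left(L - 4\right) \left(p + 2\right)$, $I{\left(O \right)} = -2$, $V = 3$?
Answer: $\frac{1024}{9} \approx 113.78$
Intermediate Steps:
$d{\left(L,p \right)} = \left(-4 + L\right) \left(2 + p\right)$
$x{\left(H,X \right)} = - 5 X$
$J{\left(C,n \right)} = - \frac{2}{3}$ ($J{\left(C,n \right)} = \frac{-2 - 2}{6} = \frac{1}{6} \left(-4\right) = - \frac{2}{3}$)
$\left(x{\left(22,2 \right)} + J{\left(-2,d{\left(6,V \right)} \right)}\right)^{2} = \left(\left(-5\right) 2 - \frac{2}{3}\right)^{2} = \left(-10 - \frac{2}{3}\right)^{2} = \left(- \frac{32}{3}\right)^{2} = \frac{1024}{9}$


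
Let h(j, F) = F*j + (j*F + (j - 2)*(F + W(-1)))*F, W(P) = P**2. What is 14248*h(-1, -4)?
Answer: -683904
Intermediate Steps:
h(j, F) = F*j + F*(F*j + (1 + F)*(-2 + j)) (h(j, F) = F*j + (j*F + (j - 2)*(F + (-1)**2))*F = F*j + (F*j + (-2 + j)*(F + 1))*F = F*j + (F*j + (-2 + j)*(1 + F))*F = F*j + (F*j + (1 + F)*(-2 + j))*F = F*j + F*(F*j + (1 + F)*(-2 + j)))
14248*h(-1, -4) = 14248*(2*(-4)*(-1 - 1 - 1*(-4) - 4*(-1))) = 14248*(2*(-4)*(-1 - 1 + 4 + 4)) = 14248*(2*(-4)*6) = 14248*(-48) = -683904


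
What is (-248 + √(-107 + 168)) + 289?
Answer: 41 + √61 ≈ 48.810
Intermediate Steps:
(-248 + √(-107 + 168)) + 289 = (-248 + √61) + 289 = 41 + √61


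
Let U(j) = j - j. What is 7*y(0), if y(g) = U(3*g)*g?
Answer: 0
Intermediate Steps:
U(j) = 0
y(g) = 0 (y(g) = 0*g = 0)
7*y(0) = 7*0 = 0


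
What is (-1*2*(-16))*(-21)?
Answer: -672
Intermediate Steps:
(-1*2*(-16))*(-21) = -2*(-16)*(-21) = 32*(-21) = -672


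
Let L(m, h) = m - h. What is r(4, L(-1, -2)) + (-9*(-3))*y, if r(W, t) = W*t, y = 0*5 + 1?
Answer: 31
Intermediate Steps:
y = 1 (y = 0 + 1 = 1)
r(4, L(-1, -2)) + (-9*(-3))*y = 4*(-1 - 1*(-2)) - 9*(-3)*1 = 4*(-1 + 2) + 27*1 = 4*1 + 27 = 4 + 27 = 31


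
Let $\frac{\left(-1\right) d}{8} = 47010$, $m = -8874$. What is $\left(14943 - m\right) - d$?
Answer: $399897$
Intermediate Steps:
$d = -376080$ ($d = \left(-8\right) 47010 = -376080$)
$\left(14943 - m\right) - d = \left(14943 - -8874\right) - -376080 = \left(14943 + 8874\right) + 376080 = 23817 + 376080 = 399897$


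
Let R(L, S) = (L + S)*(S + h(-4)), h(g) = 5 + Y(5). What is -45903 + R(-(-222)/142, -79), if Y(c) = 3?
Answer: -40405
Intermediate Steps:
h(g) = 8 (h(g) = 5 + 3 = 8)
R(L, S) = (8 + S)*(L + S) (R(L, S) = (L + S)*(S + 8) = (L + S)*(8 + S) = (8 + S)*(L + S))
-45903 + R(-(-222)/142, -79) = -45903 + ((-79)**2 + 8*(-(-222)/142) + 8*(-79) - (-222)/142*(-79)) = -45903 + (6241 + 8*(-(-222)/142) - 632 - (-222)/142*(-79)) = -45903 + (6241 + 8*(-1*(-111/71)) - 632 - 1*(-111/71)*(-79)) = -45903 + (6241 + 8*(111/71) - 632 + (111/71)*(-79)) = -45903 + (6241 + 888/71 - 632 - 8769/71) = -45903 + 5498 = -40405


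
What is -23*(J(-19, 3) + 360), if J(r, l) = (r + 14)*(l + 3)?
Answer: -7590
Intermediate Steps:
J(r, l) = (3 + l)*(14 + r) (J(r, l) = (14 + r)*(3 + l) = (3 + l)*(14 + r))
-23*(J(-19, 3) + 360) = -23*((42 + 3*(-19) + 14*3 + 3*(-19)) + 360) = -23*((42 - 57 + 42 - 57) + 360) = -23*(-30 + 360) = -23*330 = -7590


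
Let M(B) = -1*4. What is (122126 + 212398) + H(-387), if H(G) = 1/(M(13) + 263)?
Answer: 86641717/259 ≈ 3.3452e+5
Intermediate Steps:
M(B) = -4
H(G) = 1/259 (H(G) = 1/(-4 + 263) = 1/259)
(122126 + 212398) + H(-387) = (122126 + 212398) + 1/259 = 334524 + 1/259 = 86641717/259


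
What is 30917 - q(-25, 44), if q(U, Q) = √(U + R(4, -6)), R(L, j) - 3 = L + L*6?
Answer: 30917 - √6 ≈ 30915.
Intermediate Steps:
R(L, j) = 3 + 7*L (R(L, j) = 3 + (L + L*6) = 3 + (L + 6*L) = 3 + 7*L)
q(U, Q) = √(31 + U) (q(U, Q) = √(U + (3 + 7*4)) = √(U + (3 + 28)) = √(U + 31) = √(31 + U))
30917 - q(-25, 44) = 30917 - √(31 - 25) = 30917 - √6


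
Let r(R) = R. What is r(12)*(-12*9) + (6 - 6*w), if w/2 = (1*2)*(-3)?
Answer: -1218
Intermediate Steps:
w = -12 (w = 2*((1*2)*(-3)) = 2*(2*(-3)) = 2*(-6) = -12)
r(12)*(-12*9) + (6 - 6*w) = 12*(-12*9) + (6 - 6*(-12)) = 12*(-108) + (6 + 72) = -1296 + 78 = -1218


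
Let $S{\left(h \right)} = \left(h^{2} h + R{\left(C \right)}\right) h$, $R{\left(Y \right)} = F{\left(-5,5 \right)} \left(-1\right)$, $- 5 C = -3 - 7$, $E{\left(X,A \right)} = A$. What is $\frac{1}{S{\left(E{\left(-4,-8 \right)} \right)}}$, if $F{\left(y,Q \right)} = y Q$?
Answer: $\frac{1}{3896} \approx 0.00025667$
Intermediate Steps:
$F{\left(y,Q \right)} = Q y$
$C = 2$ ($C = - \frac{-3 - 7}{5} = \left(- \frac{1}{5}\right) \left(-10\right) = 2$)
$R{\left(Y \right)} = 25$ ($R{\left(Y \right)} = 5 \left(-5\right) \left(-1\right) = \left(-25\right) \left(-1\right) = 25$)
$S{\left(h \right)} = h \left(25 + h^{3}\right)$ ($S{\left(h \right)} = \left(h^{2} h + 25\right) h = \left(h^{3} + 25\right) h = \left(25 + h^{3}\right) h = h \left(25 + h^{3}\right)$)
$\frac{1}{S{\left(E{\left(-4,-8 \right)} \right)}} = \frac{1}{\left(-8\right) \left(25 + \left(-8\right)^{3}\right)} = \frac{1}{\left(-8\right) \left(25 - 512\right)} = \frac{1}{\left(-8\right) \left(-487\right)} = \frac{1}{3896}$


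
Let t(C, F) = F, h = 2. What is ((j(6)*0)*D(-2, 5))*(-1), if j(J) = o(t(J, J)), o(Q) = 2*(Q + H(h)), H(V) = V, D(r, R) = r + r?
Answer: 0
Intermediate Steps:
D(r, R) = 2*r
o(Q) = 4 + 2*Q (o(Q) = 2*(Q + 2) = 2*(2 + Q) = 4 + 2*Q)
j(J) = 4 + 2*J
((j(6)*0)*D(-2, 5))*(-1) = (((4 + 2*6)*0)*(2*(-2)))*(-1) = (((4 + 12)*0)*(-4))*(-1) = ((16*0)*(-4))*(-1) = (0*(-4))*(-1) = 0*(-1) = 0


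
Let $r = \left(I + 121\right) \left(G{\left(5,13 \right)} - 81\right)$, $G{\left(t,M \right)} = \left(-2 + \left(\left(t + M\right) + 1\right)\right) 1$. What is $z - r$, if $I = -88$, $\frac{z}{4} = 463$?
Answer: $3964$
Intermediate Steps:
$z = 1852$ ($z = 4 \cdot 463 = 1852$)
$G{\left(t,M \right)} = -1 + M + t$ ($G{\left(t,M \right)} = \left(-2 + \left(\left(M + t\right) + 1\right)\right) 1 = \left(-2 + \left(1 + M + t\right)\right) 1 = \left(-1 + M + t\right) 1 = -1 + M + t$)
$r = -2112$ ($r = \left(-88 + 121\right) \left(\left(-1 + 13 + 5\right) - 81\right) = 33 \left(17 - 81\right) = 33 \left(-64\right) = -2112$)
$z - r = 1852 - -2112 = 1852 + 2112 = 3964$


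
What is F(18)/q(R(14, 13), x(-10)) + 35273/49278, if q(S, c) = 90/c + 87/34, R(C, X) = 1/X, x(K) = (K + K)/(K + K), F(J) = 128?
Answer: 36162443/17230874 ≈ 2.0987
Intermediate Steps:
x(K) = 1 (x(K) = (2*K)/((2*K)) = (2*K)*(1/(2*K)) = 1)
q(S, c) = 87/34 + 90/c (q(S, c) = 90/c + 87*(1/34) = 90/c + 87/34 = 87/34 + 90/c)
F(18)/q(R(14, 13), x(-10)) + 35273/49278 = 128/(87/34 + 90/1) + 35273/49278 = 128/(87/34 + 90*1) + 35273*(1/49278) = 128/(87/34 + 90) + 35273/49278 = 128/(3147/34) + 35273/49278 = 128*(34/3147) + 35273/49278 = 4352/3147 + 35273/49278 = 36162443/17230874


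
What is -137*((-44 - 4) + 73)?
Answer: -3425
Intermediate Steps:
-137*((-44 - 4) + 73) = -137*(-48 + 73) = -137*25 = -3425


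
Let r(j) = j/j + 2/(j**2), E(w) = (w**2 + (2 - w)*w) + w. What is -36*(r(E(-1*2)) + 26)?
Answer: -974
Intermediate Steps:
E(w) = w + w**2 + w*(2 - w) (E(w) = (w**2 + w*(2 - w)) + w = w + w**2 + w*(2 - w))
r(j) = 1 + 2/j**2
-36*(r(E(-1*2)) + 26) = -36*((1 + 2/(3*(-1*2))**2) + 26) = -36*((1 + 2/(3*(-2))**2) + 26) = -36*((1 + 2/(-6)**2) + 26) = -36*((1 + 2*(1/36)) + 26) = -36*((1 + 1/18) + 26) = -36*(19/18 + 26) = -36*487/18 = -974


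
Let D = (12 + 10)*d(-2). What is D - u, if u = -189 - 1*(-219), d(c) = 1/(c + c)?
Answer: -71/2 ≈ -35.500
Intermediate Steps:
d(c) = 1/(2*c)
D = -11/2 (D = (12 + 10)*((½)/(-2)) = 22*((½)*(-½)) = 22*(-¼) = -11/2 ≈ -5.5000)
u = 30 (u = -189 + 219 = 30)
D - u = -11/2 - 1*30 = -11/2 - 30 = -71/2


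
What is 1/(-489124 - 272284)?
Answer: -1/761408 ≈ -1.3134e-6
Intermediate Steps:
1/(-489124 - 272284) = 1/(-761408) = -1/761408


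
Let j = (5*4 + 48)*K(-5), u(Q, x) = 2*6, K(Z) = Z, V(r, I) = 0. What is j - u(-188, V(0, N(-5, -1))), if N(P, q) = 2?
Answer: -352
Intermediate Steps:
u(Q, x) = 12
j = -340 (j = (5*4 + 48)*(-5) = (20 + 48)*(-5) = 68*(-5) = -340)
j - u(-188, V(0, N(-5, -1))) = -340 - 1*12 = -340 - 12 = -352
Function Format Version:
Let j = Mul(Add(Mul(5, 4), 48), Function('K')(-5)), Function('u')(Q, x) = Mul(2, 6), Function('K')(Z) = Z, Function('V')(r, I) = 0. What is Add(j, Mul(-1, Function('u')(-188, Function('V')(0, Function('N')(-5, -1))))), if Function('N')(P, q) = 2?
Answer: -352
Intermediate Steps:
Function('u')(Q, x) = 12
j = -340 (j = Mul(Add(Mul(5, 4), 48), -5) = Mul(Add(20, 48), -5) = Mul(68, -5) = -340)
Add(j, Mul(-1, Function('u')(-188, Function('V')(0, Function('N')(-5, -1))))) = Add(-340, Mul(-1, 12)) = Add(-340, -12) = -352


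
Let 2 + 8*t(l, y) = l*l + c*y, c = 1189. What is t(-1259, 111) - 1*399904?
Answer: -741087/4 ≈ -1.8527e+5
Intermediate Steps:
t(l, y) = -¼ + l²/8 + 1189*y/8 (t(l, y) = -¼ + (l*l + 1189*y)/8 = -¼ + (l² + 1189*y)/8 = -¼ + (l²/8 + 1189*y/8) = -¼ + l²/8 + 1189*y/8)
t(-1259, 111) - 1*399904 = (-¼ + (⅛)*(-1259)² + (1189/8)*111) - 1*399904 = (-¼ + (⅛)*1585081 + 131979/8) - 399904 = (-¼ + 1585081/8 + 131979/8) - 399904 = 858529/4 - 399904 = -741087/4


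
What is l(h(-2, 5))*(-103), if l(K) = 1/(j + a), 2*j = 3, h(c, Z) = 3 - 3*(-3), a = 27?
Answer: -206/57 ≈ -3.6140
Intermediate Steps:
h(c, Z) = 12 (h(c, Z) = 3 + 9 = 12)
j = 3/2 (j = (½)*3 = 3/2 ≈ 1.5000)
l(K) = 2/57 (l(K) = 1/(3/2 + 27) = 1/(57/2) = 2/57)
l(h(-2, 5))*(-103) = (2/57)*(-103) = -206/57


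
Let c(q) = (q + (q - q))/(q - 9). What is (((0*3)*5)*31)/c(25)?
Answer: 0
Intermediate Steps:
c(q) = q/(-9 + q) (c(q) = (q + 0)/(-9 + q) = q/(-9 + q))
(((0*3)*5)*31)/c(25) = (((0*3)*5)*31)/((25/(-9 + 25))) = ((0*5)*31)/((25/16)) = (0*31)/((25*(1/16))) = 0/(25/16) = 0*(16/25) = 0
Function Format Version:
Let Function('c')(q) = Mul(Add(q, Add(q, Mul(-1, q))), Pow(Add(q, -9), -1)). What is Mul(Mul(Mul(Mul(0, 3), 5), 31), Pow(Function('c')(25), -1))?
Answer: 0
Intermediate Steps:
Function('c')(q) = Mul(q, Pow(Add(-9, q), -1)) (Function('c')(q) = Mul(Add(q, 0), Pow(Add(-9, q), -1)) = Mul(q, Pow(Add(-9, q), -1)))
Mul(Mul(Mul(Mul(0, 3), 5), 31), Pow(Function('c')(25), -1)) = Mul(Mul(Mul(Mul(0, 3), 5), 31), Pow(Mul(25, Pow(Add(-9, 25), -1)), -1)) = Mul(Mul(Mul(0, 5), 31), Pow(Mul(25, Pow(16, -1)), -1)) = Mul(Mul(0, 31), Pow(Mul(25, Rational(1, 16)), -1)) = Mul(0, Pow(Rational(25, 16), -1)) = Mul(0, Rational(16, 25)) = 0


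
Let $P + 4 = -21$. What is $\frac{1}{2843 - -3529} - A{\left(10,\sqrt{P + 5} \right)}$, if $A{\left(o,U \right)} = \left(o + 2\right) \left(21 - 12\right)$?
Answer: $- \frac{688175}{6372} \approx -108.0$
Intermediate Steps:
$P = -25$ ($P = -4 - 21 = -25$)
$A{\left(o,U \right)} = 18 + 9 o$ ($A{\left(o,U \right)} = \left(2 + o\right) 9 = 18 + 9 o$)
$\frac{1}{2843 - -3529} - A{\left(10,\sqrt{P + 5} \right)} = \frac{1}{2843 - -3529} - \left(18 + 9 \cdot 10\right) = \frac{1}{2843 + 3529} - \left(18 + 90\right) = \frac{1}{6372} - 108 = - \frac{688175}{6372}$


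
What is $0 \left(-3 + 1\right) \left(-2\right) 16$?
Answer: $0$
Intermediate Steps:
$0 \left(-3 + 1\right) \left(-2\right) 16 = 0 \left(-2\right) \left(-2\right) 16 = 0 \left(-2\right) 16 = 0 \cdot 16 = 0$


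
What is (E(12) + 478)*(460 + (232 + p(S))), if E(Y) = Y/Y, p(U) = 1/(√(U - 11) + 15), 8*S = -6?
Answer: 313928936/947 - 958*I*√47/947 ≈ 3.315e+5 - 6.9353*I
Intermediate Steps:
S = -¾ (S = (⅛)*(-6) = -¾ ≈ -0.75000)
p(U) = 1/(15 + √(-11 + U)) (p(U) = 1/(√(-11 + U) + 15) = 1/(15 + √(-11 + U)))
E(Y) = 1
(E(12) + 478)*(460 + (232 + p(S))) = (1 + 478)*(460 + (232 + 1/(15 + √(-11 - ¾)))) = 479*(460 + (232 + 1/(15 + √(-47/4)))) = 479*(460 + (232 + 1/(15 + I*√47/2))) = 479*(692 + 1/(15 + I*√47/2)) = 331468 + 479/(15 + I*√47/2)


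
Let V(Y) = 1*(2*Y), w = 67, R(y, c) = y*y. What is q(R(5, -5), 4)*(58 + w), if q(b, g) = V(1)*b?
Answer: 6250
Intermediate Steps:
R(y, c) = y²
V(Y) = 2*Y
q(b, g) = 2*b (q(b, g) = (2*1)*b = 2*b)
q(R(5, -5), 4)*(58 + w) = (2*5²)*(58 + 67) = (2*25)*125 = 50*125 = 6250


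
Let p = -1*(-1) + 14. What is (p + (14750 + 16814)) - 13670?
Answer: 17909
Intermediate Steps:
p = 15 (p = 1 + 14 = 15)
(p + (14750 + 16814)) - 13670 = (15 + (14750 + 16814)) - 13670 = (15 + 31564) - 13670 = 31579 - 13670 = 17909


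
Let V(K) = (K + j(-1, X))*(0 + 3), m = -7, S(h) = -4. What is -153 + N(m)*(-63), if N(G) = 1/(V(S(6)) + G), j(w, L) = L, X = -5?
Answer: -5139/34 ≈ -151.15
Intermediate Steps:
V(K) = -15 + 3*K (V(K) = (K - 5)*(0 + 3) = (-5 + K)*3 = -15 + 3*K)
N(G) = 1/(-27 + G) (N(G) = 1/((-15 + 3*(-4)) + G) = 1/((-15 - 12) + G) = 1/(-27 + G))
-153 + N(m)*(-63) = -153 - 63/(-27 - 7) = -153 - 63/(-34) = -153 - 1/34*(-63) = -153 + 63/34 = -5139/34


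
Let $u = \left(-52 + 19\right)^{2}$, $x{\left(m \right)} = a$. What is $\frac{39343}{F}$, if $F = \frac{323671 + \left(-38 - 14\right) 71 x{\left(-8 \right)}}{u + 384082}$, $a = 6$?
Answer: $\frac{15153782653}{301519} \approx 50258.0$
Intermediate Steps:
$x{\left(m \right)} = 6$
$u = 1089$ ($u = \left(-33\right)^{2} = 1089$)
$F = \frac{301519}{385171}$ ($F = \frac{323671 + \left(-38 - 14\right) 71 \cdot 6}{1089 + 384082} = \frac{323671 + \left(-38 - 14\right) 71 \cdot 6}{385171} = \left(323671 + \left(-52\right) 71 \cdot 6\right) \frac{1}{385171} = \left(323671 - 22152\right) \frac{1}{385171} = 301519 \cdot \frac{1}{385171} = \frac{301519}{385171} \approx 0.78282$)
$\frac{39343}{F} = \frac{39343}{\frac{301519}{385171}} = 39343 \cdot \frac{385171}{301519} = \frac{15153782653}{301519}$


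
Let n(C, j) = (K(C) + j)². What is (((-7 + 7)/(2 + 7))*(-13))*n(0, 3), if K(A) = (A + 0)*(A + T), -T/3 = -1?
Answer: 0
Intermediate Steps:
T = 3 (T = -3*(-1) = 3)
K(A) = A*(3 + A) (K(A) = (A + 0)*(A + 3) = A*(3 + A))
n(C, j) = (j + C*(3 + C))² (n(C, j) = (C*(3 + C) + j)² = (j + C*(3 + C))²)
(((-7 + 7)/(2 + 7))*(-13))*n(0, 3) = (((-7 + 7)/(2 + 7))*(-13))*(3 + 0*(3 + 0))² = ((0/9)*(-13))*(3 + 0*3)² = ((0*(⅑))*(-13))*(3 + 0)² = (0*(-13))*3² = 0*9 = 0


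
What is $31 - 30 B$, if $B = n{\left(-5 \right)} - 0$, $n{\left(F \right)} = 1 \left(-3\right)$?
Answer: $121$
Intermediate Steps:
$n{\left(F \right)} = -3$
$B = -3$ ($B = -3 - 0 = -3 + 0 = -3$)
$31 - 30 B = 31 - -90 = 31 + 90 = 121$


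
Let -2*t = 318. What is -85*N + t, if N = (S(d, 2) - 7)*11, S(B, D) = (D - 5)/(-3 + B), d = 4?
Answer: 9191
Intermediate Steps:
t = -159 (t = -1/2*318 = -159)
S(B, D) = (-5 + D)/(-3 + B)
N = -110 (N = ((-5 + 2)/(-3 + 4) - 7)*11 = (-3/1 - 7)*11 = (1*(-3) - 7)*11 = (-3 - 7)*11 = -10*11 = -110)
-85*N + t = -85*(-110) - 159 = 9350 - 159 = 9191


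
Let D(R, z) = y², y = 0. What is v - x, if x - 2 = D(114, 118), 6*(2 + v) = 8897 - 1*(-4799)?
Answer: 6836/3 ≈ 2278.7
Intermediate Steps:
D(R, z) = 0 (D(R, z) = 0² = 0)
v = 6842/3 (v = -2 + (8897 - 1*(-4799))/6 = -2 + (8897 + 4799)/6 = -2 + (⅙)*13696 = -2 + 6848/3 = 6842/3 ≈ 2280.7)
x = 2 (x = 2 + 0 = 2)
v - x = 6842/3 - 1*2 = 6842/3 - 2 = 6836/3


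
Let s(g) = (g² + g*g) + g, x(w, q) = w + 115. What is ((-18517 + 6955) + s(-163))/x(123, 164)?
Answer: 41413/238 ≈ 174.00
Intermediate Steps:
x(w, q) = 115 + w
s(g) = g + 2*g² (s(g) = (g² + g²) + g = 2*g² + g = g + 2*g²)
((-18517 + 6955) + s(-163))/x(123, 164) = ((-18517 + 6955) - 163*(1 + 2*(-163)))/(115 + 123) = (-11562 - 163*(1 - 326))/238 = (-11562 - 163*(-325))*(1/238) = (-11562 + 52975)*(1/238) = 41413*(1/238) = 41413/238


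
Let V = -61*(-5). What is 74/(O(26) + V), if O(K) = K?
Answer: 74/331 ≈ 0.22356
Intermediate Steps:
V = 305
74/(O(26) + V) = 74/(26 + 305) = 74/331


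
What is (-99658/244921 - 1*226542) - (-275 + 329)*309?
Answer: -59571744646/244921 ≈ -2.4323e+5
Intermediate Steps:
(-99658/244921 - 1*226542) - (-275 + 329)*309 = (-99658*1/244921 - 226542) - 54*309 = (-99658/244921 - 226542) - 1*16686 = -55484992840/244921 - 16686 = -59571744646/244921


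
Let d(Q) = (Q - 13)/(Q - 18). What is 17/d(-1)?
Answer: 323/14 ≈ 23.071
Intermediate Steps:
d(Q) = (-13 + Q)/(-18 + Q)
17/d(-1) = 17/(((-13 - 1)/(-18 - 1))) = 17/((-14/(-19))) = 17/((-1/19*(-14))) = 17/(14/19) = 17*(19/14) = 323/14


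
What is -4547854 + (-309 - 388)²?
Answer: -4062045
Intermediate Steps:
-4547854 + (-309 - 388)² = -4547854 + (-697)² = -4547854 + 485809 = -4062045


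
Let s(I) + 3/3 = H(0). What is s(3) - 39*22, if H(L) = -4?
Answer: -863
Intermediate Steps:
s(I) = -5 (s(I) = -1 - 4 = -5)
s(3) - 39*22 = -5 - 39*22 = -5 - 858 = -863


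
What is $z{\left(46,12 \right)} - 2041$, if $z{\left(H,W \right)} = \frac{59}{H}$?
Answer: $- \frac{93827}{46} \approx -2039.7$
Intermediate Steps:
$z{\left(46,12 \right)} - 2041 = \frac{59}{46} - 2041 = - \frac{93827}{46}$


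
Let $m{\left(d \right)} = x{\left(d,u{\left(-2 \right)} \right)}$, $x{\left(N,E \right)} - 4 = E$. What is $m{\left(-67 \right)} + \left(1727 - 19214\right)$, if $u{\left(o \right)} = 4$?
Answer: $-17479$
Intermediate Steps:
$x{\left(N,E \right)} = 4 + E$
$m{\left(d \right)} = 8$ ($m{\left(d \right)} = 4 + 4 = 8$)
$m{\left(-67 \right)} + \left(1727 - 19214\right) = 8 + \left(1727 - 19214\right) = 8 - 17487 = -17479$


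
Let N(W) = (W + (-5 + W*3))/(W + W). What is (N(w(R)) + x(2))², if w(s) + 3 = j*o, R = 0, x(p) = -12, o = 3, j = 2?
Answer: 4225/36 ≈ 117.36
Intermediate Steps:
w(s) = 3 (w(s) = -3 + 2*3 = -3 + 6 = 3)
N(W) = (-5 + 4*W)/(2*W) (N(W) = (W + (-5 + 3*W))/((2*W)) = (-5 + 4*W)*(1/(2*W)) = (-5 + 4*W)/(2*W))
(N(w(R)) + x(2))² = ((2 - 5/2/3) - 12)² = ((2 - 5/2*⅓) - 12)² = ((2 - ⅚) - 12)² = (7/6 - 12)² = (-65/6)² = 4225/36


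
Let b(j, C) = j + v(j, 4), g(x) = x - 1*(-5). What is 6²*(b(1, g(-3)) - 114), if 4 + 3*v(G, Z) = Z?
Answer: -4068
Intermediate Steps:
v(G, Z) = -4/3 + Z/3
g(x) = 5 + x (g(x) = x + 5 = 5 + x)
b(j, C) = j (b(j, C) = j + (-4/3 + (⅓)*4) = j + (-4/3 + 4/3) = j + 0 = j)
6²*(b(1, g(-3)) - 114) = 6²*(1 - 114) = 36*(-113) = -4068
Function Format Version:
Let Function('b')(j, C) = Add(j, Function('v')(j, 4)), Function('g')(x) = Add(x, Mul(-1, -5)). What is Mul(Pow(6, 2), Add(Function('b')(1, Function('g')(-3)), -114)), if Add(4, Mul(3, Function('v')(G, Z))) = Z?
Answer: -4068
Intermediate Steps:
Function('v')(G, Z) = Add(Rational(-4, 3), Mul(Rational(1, 3), Z))
Function('g')(x) = Add(5, x) (Function('g')(x) = Add(x, 5) = Add(5, x))
Function('b')(j, C) = j (Function('b')(j, C) = Add(j, Add(Rational(-4, 3), Mul(Rational(1, 3), 4))) = Add(j, Add(Rational(-4, 3), Rational(4, 3))) = Add(j, 0) = j)
Mul(Pow(6, 2), Add(Function('b')(1, Function('g')(-3)), -114)) = Mul(Pow(6, 2), Add(1, -114)) = Mul(36, -113) = -4068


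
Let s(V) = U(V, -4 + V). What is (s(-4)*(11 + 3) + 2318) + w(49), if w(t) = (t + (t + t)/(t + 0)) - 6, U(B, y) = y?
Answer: 2251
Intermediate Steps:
s(V) = -4 + V
w(t) = -4 + t (w(t) = (t + (2*t)/t) - 6 = (t + 2) - 6 = (2 + t) - 6 = -4 + t)
(s(-4)*(11 + 3) + 2318) + w(49) = ((-4 - 4)*(11 + 3) + 2318) + (-4 + 49) = (-8*14 + 2318) + 45 = (-112 + 2318) + 45 = 2206 + 45 = 2251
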